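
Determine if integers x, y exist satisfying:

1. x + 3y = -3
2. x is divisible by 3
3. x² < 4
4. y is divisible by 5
No

A contradictory subset is {x + 3y = -3, x² < 4, y is divisible by 5}. No integer assignment can satisfy these jointly:

  - x + 3y = -3: is a linear equation tying the variables together
  - x² < 4: restricts x to |x| ≤ 1
  - y is divisible by 5: restricts y to multiples of 5

The bounds confine x to {-1, 0, 1}. For each value, substitute into the equation:
  • x = -1: the equation gives 3y = -2, so y would not be an integer.
  • x = 0: the equation forces y = -1, but 5 does not divide -1.
  • x = 1: the equation gives 3y = -4, so y would not be an integer.
Every case fails, so no integer solution exists.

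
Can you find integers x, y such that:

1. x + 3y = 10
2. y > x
Yes

Take x = 1, y = 3. Substituting into each constraint:
  (1) 1 + 3(3) = 10 ✓
  (2) 3 > 1 ✓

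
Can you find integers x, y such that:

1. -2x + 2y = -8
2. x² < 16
Yes

Take x = 0, y = -4. Substituting into each constraint:
  (1) -2(0) + 2(-4) = -8 ✓
  (2) x² = (0)² = 0, and 0 < 16 ✓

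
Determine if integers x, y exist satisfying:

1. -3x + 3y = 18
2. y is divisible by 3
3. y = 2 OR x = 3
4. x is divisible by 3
Yes

Take x = 3, y = 9. Substituting into each constraint:
  (1) -3(3) + 3(9) = 18 ✓
  (2) 9 = 3 × 3, remainder 0 ✓
  (3) x = 3, target 3 ✓ (second branch holds)
  (4) 3 = 3 × 1, remainder 0 ✓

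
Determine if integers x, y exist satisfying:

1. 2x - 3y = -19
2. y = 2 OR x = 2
No

The full constraint system is jointly infeasible over the integers. Each constraint and what it forces:

  - 2x - 3y = -19: is a linear equation tying the variables together
  - y = 2 OR x = 2: forces a choice: either y = 2 or x = 2

Split on the disjunction (y = 2 OR x = 2):
  • If y = 2: with y = 2, every remaining term of the linear equation is divisible by 2, so the left side is ≡ 0 (mod 2); but the right side -13 ≡ 1 (mod 2). No integers can satisfy it.
  • If x = 2: with x = 2, every remaining term of the linear equation is divisible by 3, so the left side is ≡ 0 (mod 3); but the right side -23 ≡ 1 (mod 3). No integers can satisfy it.
Both branches are infeasible, so the system has no integer solution.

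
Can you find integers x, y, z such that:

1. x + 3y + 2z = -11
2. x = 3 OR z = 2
Yes

Take x = 3, y = 0, z = -7. Substituting into each constraint:
  (1) 3 + 3(0) + 2(-7) = -11 ✓
  (2) x = 3, target 3 ✓ (first branch holds)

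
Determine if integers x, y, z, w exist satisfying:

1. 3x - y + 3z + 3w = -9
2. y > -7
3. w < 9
Yes

Take x = 0, y = 0, z = 0, w = -3. Substituting into each constraint:
  (1) 3(0) + 0 + 3(0) + 3(-3) = -9 ✓
  (2) 0 > -7 ✓
  (3) -3 < 9 ✓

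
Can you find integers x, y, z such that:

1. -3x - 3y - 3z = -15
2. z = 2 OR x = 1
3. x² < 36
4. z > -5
Yes

Take x = 1, y = 0, z = 4. Substituting into each constraint:
  (1) -3(1) - 3(0) - 3(4) = -15 ✓
  (2) x = 1, target 1 ✓ (second branch holds)
  (3) x² = (1)² = 1, and 1 < 36 ✓
  (4) 4 > -5 ✓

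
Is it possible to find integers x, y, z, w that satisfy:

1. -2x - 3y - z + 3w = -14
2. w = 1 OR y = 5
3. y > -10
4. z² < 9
Yes

Take x = 0, y = 5, z = -1, w = 0. Substituting into each constraint:
  (1) -2(0) - 3(5) + 1 + 3(0) = -14 ✓
  (2) y = 5, target 5 ✓ (second branch holds)
  (3) 5 > -10 ✓
  (4) z² = (-1)² = 1, and 1 < 9 ✓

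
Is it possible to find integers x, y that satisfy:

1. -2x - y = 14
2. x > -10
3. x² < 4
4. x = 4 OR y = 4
No

A contradictory subset is {-2x - y = 14, x² < 4, x = 4 OR y = 4}. No integer assignment can satisfy these jointly:

  - -2x - y = 14: is a linear equation tying the variables together
  - x² < 4: restricts x to |x| ≤ 1
  - x = 4 OR y = 4: forces a choice: either x = 4 or y = 4

Split on the disjunction (x = 4 OR y = 4):
  • If x = 4: this contradicts x² < 4, which requires |x| ≤ 1.
  • If y = 4: the equation forces x = -9, but x² < 4 requires |x| ≤ 1.
Both branches are infeasible, so the system has no integer solution.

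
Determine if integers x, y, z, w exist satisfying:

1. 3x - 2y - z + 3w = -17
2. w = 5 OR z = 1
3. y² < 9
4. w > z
Yes

Take x = -8, y = 2, z = 4, w = 5. Substituting into each constraint:
  (1) 3(-8) - 2(2) + (-4) + 3(5) = -17 ✓
  (2) w = 5, target 5 ✓ (first branch holds)
  (3) y² = (2)² = 4, and 4 < 9 ✓
  (4) 5 > 4 ✓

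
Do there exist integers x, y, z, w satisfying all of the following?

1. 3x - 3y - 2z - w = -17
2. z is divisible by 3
Yes

Take x = 0, y = 5, z = 0, w = 2. Substituting into each constraint:
  (1) 3(0) - 3(5) - 2(0) + (-2) = -17 ✓
  (2) 0 = 3 × 0, remainder 0 ✓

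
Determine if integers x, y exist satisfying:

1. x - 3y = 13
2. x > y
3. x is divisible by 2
Yes

Take x = -2, y = -5. Substituting into each constraint:
  (1) (-2) - 3(-5) = 13 ✓
  (2) -2 > -5 ✓
  (3) -2 = 2 × -1, remainder 0 ✓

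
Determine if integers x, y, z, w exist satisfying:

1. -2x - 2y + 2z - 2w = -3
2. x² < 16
No

Even the single constraint (-2x - 2y + 2z - 2w = -3) is infeasible over the integers.

  - -2x - 2y + 2z - 2w = -3: every term on the left is divisible by 2, so the LHS ≡ 0 (mod 2), but the RHS -3 is not — no integer solution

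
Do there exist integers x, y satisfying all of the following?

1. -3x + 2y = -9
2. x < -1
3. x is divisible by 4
No

A contradictory subset is {-3x + 2y = -9, x is divisible by 4}. No integer assignment can satisfy these jointly:

  - -3x + 2y = -9: is a linear equation tying the variables together
  - x is divisible by 4: restricts x to multiples of 4

Modular obstruction: writing x = 4x', every remaining term of the linear equation is divisible by 2, so the left side is ≡ 0 (mod 2); but the right side -9 ≡ 1 (mod 2). No integers can satisfy it.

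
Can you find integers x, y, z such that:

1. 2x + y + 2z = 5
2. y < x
Yes

Take x = 0, y = -1, z = 3. Substituting into each constraint:
  (1) 2(0) + (-1) + 2(3) = 5 ✓
  (2) -1 < 0 ✓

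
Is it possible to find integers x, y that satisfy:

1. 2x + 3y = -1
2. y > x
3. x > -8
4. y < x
No

A contradictory subset is {y > x, y < x}. No integer assignment can satisfy these jointly:

  - y > x: bounds one variable relative to another variable
  - y < x: bounds one variable relative to another variable

Direct contradiction: y > x and x > y cannot both hold.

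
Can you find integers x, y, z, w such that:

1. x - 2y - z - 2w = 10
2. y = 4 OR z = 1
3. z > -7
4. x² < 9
Yes

Take x = 1, y = -5, z = 1, w = 0. Substituting into each constraint:
  (1) 1 - 2(-5) + (-1) - 2(0) = 10 ✓
  (2) z = 1, target 1 ✓ (second branch holds)
  (3) 1 > -7 ✓
  (4) x² = (1)² = 1, and 1 < 9 ✓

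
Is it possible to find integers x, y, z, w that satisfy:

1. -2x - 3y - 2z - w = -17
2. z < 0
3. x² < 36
Yes

Take x = 0, y = 0, z = -1, w = 19. Substituting into each constraint:
  (1) -2(0) - 3(0) - 2(-1) + (-19) = -17 ✓
  (2) -1 < 0 ✓
  (3) x² = (0)² = 0, and 0 < 36 ✓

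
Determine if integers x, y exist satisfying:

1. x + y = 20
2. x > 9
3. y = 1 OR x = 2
Yes

Take x = 19, y = 1. Substituting into each constraint:
  (1) 19 + 1 = 20 ✓
  (2) 19 > 9 ✓
  (3) y = 1, target 1 ✓ (first branch holds)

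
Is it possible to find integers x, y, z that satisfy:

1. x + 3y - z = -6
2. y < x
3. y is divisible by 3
Yes

Take x = 1, y = 0, z = 7. Substituting into each constraint:
  (1) 1 + 3(0) + (-7) = -6 ✓
  (2) 0 < 1 ✓
  (3) 0 = 3 × 0, remainder 0 ✓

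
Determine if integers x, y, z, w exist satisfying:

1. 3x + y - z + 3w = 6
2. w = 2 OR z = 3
Yes

Take x = 0, y = 0, z = 0, w = 2. Substituting into each constraint:
  (1) 3(0) + 0 + 0 + 3(2) = 6 ✓
  (2) w = 2, target 2 ✓ (first branch holds)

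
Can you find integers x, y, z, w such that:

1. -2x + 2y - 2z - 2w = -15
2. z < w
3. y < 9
No

Even the single constraint (-2x + 2y - 2z - 2w = -15) is infeasible over the integers.

  - -2x + 2y - 2z - 2w = -15: every term on the left is divisible by 2, so the LHS ≡ 0 (mod 2), but the RHS -15 is not — no integer solution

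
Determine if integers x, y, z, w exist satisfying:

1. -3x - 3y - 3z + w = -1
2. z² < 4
Yes

Take x = 0, y = 1, z = 0, w = 2. Substituting into each constraint:
  (1) -3(0) - 3(1) - 3(0) + 2 = -1 ✓
  (2) z² = (0)² = 0, and 0 < 4 ✓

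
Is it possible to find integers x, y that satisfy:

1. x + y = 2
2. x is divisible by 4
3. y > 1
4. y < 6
Yes

Take x = 0, y = 2. Substituting into each constraint:
  (1) 0 + 2 = 2 ✓
  (2) 0 = 4 × 0, remainder 0 ✓
  (3) 2 > 1 ✓
  (4) 2 < 6 ✓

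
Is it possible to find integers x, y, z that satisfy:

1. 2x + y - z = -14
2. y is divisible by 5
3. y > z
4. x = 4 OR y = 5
Yes

Take x = -8, y = 5, z = 3. Substituting into each constraint:
  (1) 2(-8) + 5 + (-3) = -14 ✓
  (2) 5 = 5 × 1, remainder 0 ✓
  (3) 5 > 3 ✓
  (4) y = 5, target 5 ✓ (second branch holds)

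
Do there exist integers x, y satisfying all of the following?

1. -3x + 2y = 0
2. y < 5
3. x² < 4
Yes

Take x = 0, y = 0. Substituting into each constraint:
  (1) -3(0) + 2(0) = 0 ✓
  (2) 0 < 5 ✓
  (3) x² = (0)² = 0, and 0 < 4 ✓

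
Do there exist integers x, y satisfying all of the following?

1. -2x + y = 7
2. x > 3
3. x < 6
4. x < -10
No

A contradictory subset is {x > 3, x < -10}. No integer assignment can satisfy these jointly:

  - x > 3: bounds one variable relative to a constant
  - x < -10: bounds one variable relative to a constant

Direct contradiction: the bounds on x require x ≥ 4 and x ≤ -11 simultaneously, which is empty.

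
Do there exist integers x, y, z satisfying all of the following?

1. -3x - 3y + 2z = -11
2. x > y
Yes

Take x = 1, y = 0, z = -4. Substituting into each constraint:
  (1) -3(1) - 3(0) + 2(-4) = -11 ✓
  (2) 1 > 0 ✓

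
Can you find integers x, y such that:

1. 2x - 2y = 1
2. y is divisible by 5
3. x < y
No

Even the single constraint (2x - 2y = 1) is infeasible over the integers.

  - 2x - 2y = 1: every term on the left is divisible by 2, so the LHS ≡ 0 (mod 2), but the RHS 1 is not — no integer solution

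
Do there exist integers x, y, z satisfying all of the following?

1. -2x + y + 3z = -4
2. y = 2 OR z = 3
Yes

Take x = 0, y = 2, z = -2. Substituting into each constraint:
  (1) -2(0) + 2 + 3(-2) = -4 ✓
  (2) y = 2, target 2 ✓ (first branch holds)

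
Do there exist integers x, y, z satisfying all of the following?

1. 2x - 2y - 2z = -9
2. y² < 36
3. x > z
No

Even the single constraint (2x - 2y - 2z = -9) is infeasible over the integers.

  - 2x - 2y - 2z = -9: every term on the left is divisible by 2, so the LHS ≡ 0 (mod 2), but the RHS -9 is not — no integer solution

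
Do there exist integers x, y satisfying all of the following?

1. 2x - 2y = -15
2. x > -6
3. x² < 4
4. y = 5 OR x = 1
No

Even the single constraint (2x - 2y = -15) is infeasible over the integers.

  - 2x - 2y = -15: every term on the left is divisible by 2, so the LHS ≡ 0 (mod 2), but the RHS -15 is not — no integer solution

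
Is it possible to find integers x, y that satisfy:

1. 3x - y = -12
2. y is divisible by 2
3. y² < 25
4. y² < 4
Yes

Take x = -4, y = 0. Substituting into each constraint:
  (1) 3(-4) + 0 = -12 ✓
  (2) 0 = 2 × 0, remainder 0 ✓
  (3) y² = (0)² = 0, and 0 < 25 ✓
  (4) y² = (0)² = 0, and 0 < 4 ✓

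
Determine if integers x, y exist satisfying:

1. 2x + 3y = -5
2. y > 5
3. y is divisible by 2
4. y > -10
No

A contradictory subset is {2x + 3y = -5, y is divisible by 2}. No integer assignment can satisfy these jointly:

  - 2x + 3y = -5: is a linear equation tying the variables together
  - y is divisible by 2: restricts y to multiples of 2

Modular obstruction: writing y = 2y', every remaining term of the linear equation is divisible by 2, so the left side is ≡ 0 (mod 2); but the right side -5 ≡ 1 (mod 2). No integers can satisfy it.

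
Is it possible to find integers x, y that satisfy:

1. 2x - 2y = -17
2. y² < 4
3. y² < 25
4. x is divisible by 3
No

Even the single constraint (2x - 2y = -17) is infeasible over the integers.

  - 2x - 2y = -17: every term on the left is divisible by 2, so the LHS ≡ 0 (mod 2), but the RHS -17 is not — no integer solution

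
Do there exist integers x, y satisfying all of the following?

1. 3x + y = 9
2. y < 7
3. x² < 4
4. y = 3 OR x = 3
No

A contradictory subset is {3x + y = 9, x² < 4, y = 3 OR x = 3}. No integer assignment can satisfy these jointly:

  - 3x + y = 9: is a linear equation tying the variables together
  - x² < 4: restricts x to |x| ≤ 1
  - y = 3 OR x = 3: forces a choice: either y = 3 or x = 3

Split on the disjunction (y = 3 OR x = 3):
  • If y = 3: the equation forces x = 2, but x² < 4 requires |x| ≤ 1.
  • If x = 3: this contradicts x² < 4, which requires |x| ≤ 1.
Both branches are infeasible, so the system has no integer solution.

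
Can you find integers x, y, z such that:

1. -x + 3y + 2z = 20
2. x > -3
Yes

Take x = 0, y = 6, z = 1. Substituting into each constraint:
  (1) 0 + 3(6) + 2(1) = 20 ✓
  (2) 0 > -3 ✓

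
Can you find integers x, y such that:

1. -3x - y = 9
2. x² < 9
Yes

Take x = 0, y = -9. Substituting into each constraint:
  (1) -3(0) + 9 = 9 ✓
  (2) x² = (0)² = 0, and 0 < 9 ✓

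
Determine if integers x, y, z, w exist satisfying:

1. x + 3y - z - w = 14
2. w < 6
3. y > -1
Yes

Take x = 0, y = 5, z = 1, w = 0. Substituting into each constraint:
  (1) 0 + 3(5) + (-1) + 0 = 14 ✓
  (2) 0 < 6 ✓
  (3) 5 > -1 ✓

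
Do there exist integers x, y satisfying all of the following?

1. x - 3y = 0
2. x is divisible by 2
Yes

Take x = 0, y = 0. Substituting into each constraint:
  (1) 0 - 3(0) = 0 ✓
  (2) 0 = 2 × 0, remainder 0 ✓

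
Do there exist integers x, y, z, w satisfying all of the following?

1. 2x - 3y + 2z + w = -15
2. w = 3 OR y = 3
Yes

Take x = -9, y = 0, z = 0, w = 3. Substituting into each constraint:
  (1) 2(-9) - 3(0) + 2(0) + 3 = -15 ✓
  (2) w = 3, target 3 ✓ (first branch holds)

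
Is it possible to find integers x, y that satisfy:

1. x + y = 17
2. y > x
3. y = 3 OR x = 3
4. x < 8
Yes

Take x = 3, y = 14. Substituting into each constraint:
  (1) 3 + 14 = 17 ✓
  (2) 14 > 3 ✓
  (3) x = 3, target 3 ✓ (second branch holds)
  (4) 3 < 8 ✓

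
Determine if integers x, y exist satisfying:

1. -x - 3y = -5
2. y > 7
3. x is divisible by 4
Yes

Take x = -28, y = 11. Substituting into each constraint:
  (1) 28 - 3(11) = -5 ✓
  (2) 11 > 7 ✓
  (3) -28 = 4 × -7, remainder 0 ✓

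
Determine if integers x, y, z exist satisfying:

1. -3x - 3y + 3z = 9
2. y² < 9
Yes

Take x = 0, y = 0, z = 3. Substituting into each constraint:
  (1) -3(0) - 3(0) + 3(3) = 9 ✓
  (2) y² = (0)² = 0, and 0 < 9 ✓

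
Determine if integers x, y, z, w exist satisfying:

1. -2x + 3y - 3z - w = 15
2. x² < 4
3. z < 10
Yes

Take x = 0, y = 0, z = 0, w = -15. Substituting into each constraint:
  (1) -2(0) + 3(0) - 3(0) + 15 = 15 ✓
  (2) x² = (0)² = 0, and 0 < 4 ✓
  (3) 0 < 10 ✓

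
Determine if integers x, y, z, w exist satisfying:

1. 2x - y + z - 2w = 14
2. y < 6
Yes

Take x = 0, y = 0, z = 0, w = -7. Substituting into each constraint:
  (1) 2(0) + 0 + 0 - 2(-7) = 14 ✓
  (2) 0 < 6 ✓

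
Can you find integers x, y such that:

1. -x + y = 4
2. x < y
Yes

Take x = -4, y = 0. Substituting into each constraint:
  (1) 4 + 0 = 4 ✓
  (2) -4 < 0 ✓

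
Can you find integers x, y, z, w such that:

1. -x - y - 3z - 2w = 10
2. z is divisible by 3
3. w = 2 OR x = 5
Yes

Take x = 5, y = -15, z = 0, w = 0. Substituting into each constraint:
  (1) (-5) + 15 - 3(0) - 2(0) = 10 ✓
  (2) 0 = 3 × 0, remainder 0 ✓
  (3) x = 5, target 5 ✓ (second branch holds)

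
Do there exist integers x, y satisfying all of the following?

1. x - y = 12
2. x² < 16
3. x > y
Yes

Take x = 0, y = -12. Substituting into each constraint:
  (1) 0 + 12 = 12 ✓
  (2) x² = (0)² = 0, and 0 < 16 ✓
  (3) 0 > -12 ✓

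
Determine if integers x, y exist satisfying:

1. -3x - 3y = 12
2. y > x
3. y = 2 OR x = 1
Yes

Take x = -6, y = 2. Substituting into each constraint:
  (1) -3(-6) - 3(2) = 12 ✓
  (2) 2 > -6 ✓
  (3) y = 2, target 2 ✓ (first branch holds)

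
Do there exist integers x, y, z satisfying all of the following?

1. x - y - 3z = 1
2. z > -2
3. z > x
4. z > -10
Yes

Take x = -1, y = -2, z = 0. Substituting into each constraint:
  (1) (-1) + 2 - 3(0) = 1 ✓
  (2) 0 > -2 ✓
  (3) 0 > -1 ✓
  (4) 0 > -10 ✓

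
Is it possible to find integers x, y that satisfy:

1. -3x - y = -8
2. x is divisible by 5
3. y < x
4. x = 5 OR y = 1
Yes

Take x = 5, y = -7. Substituting into each constraint:
  (1) -3(5) + 7 = -8 ✓
  (2) 5 = 5 × 1, remainder 0 ✓
  (3) -7 < 5 ✓
  (4) x = 5, target 5 ✓ (first branch holds)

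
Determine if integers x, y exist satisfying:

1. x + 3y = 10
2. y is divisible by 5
Yes

Take x = 10, y = 0. Substituting into each constraint:
  (1) 10 + 3(0) = 10 ✓
  (2) 0 = 5 × 0, remainder 0 ✓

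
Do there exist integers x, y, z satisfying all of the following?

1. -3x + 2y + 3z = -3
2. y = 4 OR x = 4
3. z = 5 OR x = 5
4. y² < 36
Yes

Take x = 4, y = -3, z = 5. Substituting into each constraint:
  (1) -3(4) + 2(-3) + 3(5) = -3 ✓
  (2) x = 4, target 4 ✓ (second branch holds)
  (3) z = 5, target 5 ✓ (first branch holds)
  (4) y² = (-3)² = 9, and 9 < 36 ✓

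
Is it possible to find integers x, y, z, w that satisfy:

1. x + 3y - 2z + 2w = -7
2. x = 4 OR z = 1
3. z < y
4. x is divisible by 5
Yes

Take x = 0, y = 3, z = 1, w = -7. Substituting into each constraint:
  (1) 0 + 3(3) - 2(1) + 2(-7) = -7 ✓
  (2) z = 1, target 1 ✓ (second branch holds)
  (3) 1 < 3 ✓
  (4) 0 = 5 × 0, remainder 0 ✓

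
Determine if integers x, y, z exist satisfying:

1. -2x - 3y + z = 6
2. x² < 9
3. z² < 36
Yes

Take x = 0, y = -2, z = 0. Substituting into each constraint:
  (1) -2(0) - 3(-2) + 0 = 6 ✓
  (2) x² = (0)² = 0, and 0 < 9 ✓
  (3) z² = (0)² = 0, and 0 < 36 ✓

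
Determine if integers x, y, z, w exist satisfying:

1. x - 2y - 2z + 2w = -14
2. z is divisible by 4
Yes

Take x = 0, y = 7, z = 0, w = 0. Substituting into each constraint:
  (1) 0 - 2(7) - 2(0) + 2(0) = -14 ✓
  (2) 0 = 4 × 0, remainder 0 ✓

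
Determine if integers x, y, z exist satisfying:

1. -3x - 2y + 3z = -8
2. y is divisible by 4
Yes

Take x = -7, y = 16, z = 1. Substituting into each constraint:
  (1) -3(-7) - 2(16) + 3(1) = -8 ✓
  (2) 16 = 4 × 4, remainder 0 ✓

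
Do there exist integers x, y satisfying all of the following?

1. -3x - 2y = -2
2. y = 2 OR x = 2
Yes

Take x = 2, y = -2. Substituting into each constraint:
  (1) -3(2) - 2(-2) = -2 ✓
  (2) x = 2, target 2 ✓ (second branch holds)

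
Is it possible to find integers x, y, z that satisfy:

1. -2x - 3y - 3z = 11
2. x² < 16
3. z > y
Yes

Take x = -1, y = -2, z = -1. Substituting into each constraint:
  (1) -2(-1) - 3(-2) - 3(-1) = 11 ✓
  (2) x² = (-1)² = 1, and 1 < 16 ✓
  (3) -1 > -2 ✓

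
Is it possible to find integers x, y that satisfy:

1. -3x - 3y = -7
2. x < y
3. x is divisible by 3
No

Even the single constraint (-3x - 3y = -7) is infeasible over the integers.

  - -3x - 3y = -7: every term on the left is divisible by 3, so the LHS ≡ 0 (mod 3), but the RHS -7 is not — no integer solution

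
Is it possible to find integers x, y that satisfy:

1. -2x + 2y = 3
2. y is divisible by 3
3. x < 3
No

Even the single constraint (-2x + 2y = 3) is infeasible over the integers.

  - -2x + 2y = 3: every term on the left is divisible by 2, so the LHS ≡ 0 (mod 2), but the RHS 3 is not — no integer solution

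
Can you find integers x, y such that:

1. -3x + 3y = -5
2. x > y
No

Even the single constraint (-3x + 3y = -5) is infeasible over the integers.

  - -3x + 3y = -5: every term on the left is divisible by 3, so the LHS ≡ 0 (mod 3), but the RHS -5 is not — no integer solution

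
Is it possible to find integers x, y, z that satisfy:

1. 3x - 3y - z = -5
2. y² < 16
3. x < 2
Yes

Take x = 0, y = 1, z = 2. Substituting into each constraint:
  (1) 3(0) - 3(1) + (-2) = -5 ✓
  (2) y² = (1)² = 1, and 1 < 16 ✓
  (3) 0 < 2 ✓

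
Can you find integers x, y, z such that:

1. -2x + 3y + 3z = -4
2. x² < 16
Yes

Take x = 2, y = 0, z = 0. Substituting into each constraint:
  (1) -2(2) + 3(0) + 3(0) = -4 ✓
  (2) x² = (2)² = 4, and 4 < 16 ✓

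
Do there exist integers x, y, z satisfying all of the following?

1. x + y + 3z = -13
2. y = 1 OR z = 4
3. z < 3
Yes

Take x = -2, y = 1, z = -4. Substituting into each constraint:
  (1) (-2) + 1 + 3(-4) = -13 ✓
  (2) y = 1, target 1 ✓ (first branch holds)
  (3) -4 < 3 ✓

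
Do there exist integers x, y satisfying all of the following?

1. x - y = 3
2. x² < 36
Yes

Take x = 0, y = -3. Substituting into each constraint:
  (1) 0 + 3 = 3 ✓
  (2) x² = (0)² = 0, and 0 < 36 ✓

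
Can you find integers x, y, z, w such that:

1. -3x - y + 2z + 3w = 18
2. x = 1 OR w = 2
Yes

Take x = 1, y = 0, z = 9, w = 1. Substituting into each constraint:
  (1) -3(1) + 0 + 2(9) + 3(1) = 18 ✓
  (2) x = 1, target 1 ✓ (first branch holds)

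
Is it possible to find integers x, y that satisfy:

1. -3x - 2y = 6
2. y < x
Yes

Take x = 0, y = -3. Substituting into each constraint:
  (1) -3(0) - 2(-3) = 6 ✓
  (2) -3 < 0 ✓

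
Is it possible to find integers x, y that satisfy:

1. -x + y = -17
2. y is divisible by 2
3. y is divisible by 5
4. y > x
No

A contradictory subset is {-x + y = -17, y > x}. No integer assignment can satisfy these jointly:

  - -x + y = -17: is a linear equation tying the variables together
  - y > x: bounds one variable relative to another variable

From the equation, x − y = 17, i.e. y − x = -17; but y > x requires y − x ≥ 1. Contradiction.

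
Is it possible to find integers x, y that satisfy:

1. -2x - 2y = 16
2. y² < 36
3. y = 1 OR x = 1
Yes

Take x = -9, y = 1. Substituting into each constraint:
  (1) -2(-9) - 2(1) = 16 ✓
  (2) y² = (1)² = 1, and 1 < 36 ✓
  (3) y = 1, target 1 ✓ (first branch holds)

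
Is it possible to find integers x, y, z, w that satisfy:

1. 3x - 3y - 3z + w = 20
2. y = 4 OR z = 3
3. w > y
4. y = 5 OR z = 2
Yes

Take x = 11, y = 4, z = 2, w = 5. Substituting into each constraint:
  (1) 3(11) - 3(4) - 3(2) + 5 = 20 ✓
  (2) y = 4, target 4 ✓ (first branch holds)
  (3) 5 > 4 ✓
  (4) z = 2, target 2 ✓ (second branch holds)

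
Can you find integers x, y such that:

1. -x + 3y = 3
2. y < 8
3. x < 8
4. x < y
Yes

Take x = 0, y = 1. Substituting into each constraint:
  (1) 0 + 3(1) = 3 ✓
  (2) 1 < 8 ✓
  (3) 0 < 8 ✓
  (4) 0 < 1 ✓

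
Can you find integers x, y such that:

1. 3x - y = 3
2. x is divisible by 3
Yes

Take x = 0, y = -3. Substituting into each constraint:
  (1) 3(0) + 3 = 3 ✓
  (2) 0 = 3 × 0, remainder 0 ✓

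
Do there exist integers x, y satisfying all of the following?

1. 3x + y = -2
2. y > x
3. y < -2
No

The full constraint system is jointly infeasible over the integers. Each constraint and what it forces:

  - 3x + y = -2: is a linear equation tying the variables together
  - y > x: bounds one variable relative to another variable
  - y < -2: bounds one variable relative to a constant

Propagating the comparison: x < y and y ≤ -3 give x ≤ -4. Range argument: with x ∈ [−∞, -4], y ∈ [−∞, -3], the left side of the equation is at most -15, but the right side is -2 > -15. No integer solution exists.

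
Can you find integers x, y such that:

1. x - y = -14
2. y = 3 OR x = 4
Yes

Take x = -11, y = 3. Substituting into each constraint:
  (1) (-11) + (-3) = -14 ✓
  (2) y = 3, target 3 ✓ (first branch holds)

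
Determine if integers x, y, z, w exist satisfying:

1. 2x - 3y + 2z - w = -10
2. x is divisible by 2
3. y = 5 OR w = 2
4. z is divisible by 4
Yes

Take x = 0, y = 5, z = 0, w = -5. Substituting into each constraint:
  (1) 2(0) - 3(5) + 2(0) + 5 = -10 ✓
  (2) 0 = 2 × 0, remainder 0 ✓
  (3) y = 5, target 5 ✓ (first branch holds)
  (4) 0 = 4 × 0, remainder 0 ✓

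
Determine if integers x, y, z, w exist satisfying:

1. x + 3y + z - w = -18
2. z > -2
Yes

Take x = -18, y = 0, z = 0, w = 0. Substituting into each constraint:
  (1) (-18) + 3(0) + 0 + 0 = -18 ✓
  (2) 0 > -2 ✓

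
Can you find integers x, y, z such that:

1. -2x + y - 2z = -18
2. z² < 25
Yes

Take x = 9, y = 0, z = 0. Substituting into each constraint:
  (1) -2(9) + 0 - 2(0) = -18 ✓
  (2) z² = (0)² = 0, and 0 < 25 ✓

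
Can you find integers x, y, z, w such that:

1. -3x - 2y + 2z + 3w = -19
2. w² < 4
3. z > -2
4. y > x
Yes

Take x = 3, y = 4, z = -1, w = 0. Substituting into each constraint:
  (1) -3(3) - 2(4) + 2(-1) + 3(0) = -19 ✓
  (2) w² = (0)² = 0, and 0 < 4 ✓
  (3) -1 > -2 ✓
  (4) 4 > 3 ✓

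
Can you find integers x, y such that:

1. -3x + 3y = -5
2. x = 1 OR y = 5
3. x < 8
No

Even the single constraint (-3x + 3y = -5) is infeasible over the integers.

  - -3x + 3y = -5: every term on the left is divisible by 3, so the LHS ≡ 0 (mod 3), but the RHS -5 is not — no integer solution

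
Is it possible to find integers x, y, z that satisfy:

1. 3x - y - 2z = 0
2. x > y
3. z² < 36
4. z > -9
Yes

Take x = 2, y = 0, z = 3. Substituting into each constraint:
  (1) 3(2) + 0 - 2(3) = 0 ✓
  (2) 2 > 0 ✓
  (3) z² = (3)² = 9, and 9 < 36 ✓
  (4) 3 > -9 ✓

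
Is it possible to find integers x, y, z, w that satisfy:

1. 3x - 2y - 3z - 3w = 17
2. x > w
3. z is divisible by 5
Yes

Take x = 0, y = -7, z = 0, w = -1. Substituting into each constraint:
  (1) 3(0) - 2(-7) - 3(0) - 3(-1) = 17 ✓
  (2) 0 > -1 ✓
  (3) 0 = 5 × 0, remainder 0 ✓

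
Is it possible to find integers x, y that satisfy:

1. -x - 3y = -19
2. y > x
Yes

Take x = 4, y = 5. Substituting into each constraint:
  (1) (-4) - 3(5) = -19 ✓
  (2) 5 > 4 ✓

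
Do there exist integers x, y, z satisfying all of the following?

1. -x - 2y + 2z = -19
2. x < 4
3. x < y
Yes

Take x = 1, y = 2, z = -7. Substituting into each constraint:
  (1) (-1) - 2(2) + 2(-7) = -19 ✓
  (2) 1 < 4 ✓
  (3) 1 < 2 ✓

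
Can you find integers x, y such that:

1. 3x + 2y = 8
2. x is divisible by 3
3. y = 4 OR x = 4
Yes

Take x = 0, y = 4. Substituting into each constraint:
  (1) 3(0) + 2(4) = 8 ✓
  (2) 0 = 3 × 0, remainder 0 ✓
  (3) y = 4, target 4 ✓ (first branch holds)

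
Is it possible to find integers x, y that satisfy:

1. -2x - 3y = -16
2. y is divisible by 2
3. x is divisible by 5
Yes

Take x = 5, y = 2. Substituting into each constraint:
  (1) -2(5) - 3(2) = -16 ✓
  (2) 2 = 2 × 1, remainder 0 ✓
  (3) 5 = 5 × 1, remainder 0 ✓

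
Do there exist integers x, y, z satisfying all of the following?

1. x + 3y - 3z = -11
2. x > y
Yes

Take x = 1, y = 0, z = 4. Substituting into each constraint:
  (1) 1 + 3(0) - 3(4) = -11 ✓
  (2) 1 > 0 ✓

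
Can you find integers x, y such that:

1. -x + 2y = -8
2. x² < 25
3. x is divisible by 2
Yes

Take x = 0, y = -4. Substituting into each constraint:
  (1) 0 + 2(-4) = -8 ✓
  (2) x² = (0)² = 0, and 0 < 25 ✓
  (3) 0 = 2 × 0, remainder 0 ✓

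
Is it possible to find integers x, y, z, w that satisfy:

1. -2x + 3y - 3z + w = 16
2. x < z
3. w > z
Yes

Take x = -3, y = 3, z = 0, w = 1. Substituting into each constraint:
  (1) -2(-3) + 3(3) - 3(0) + 1 = 16 ✓
  (2) -3 < 0 ✓
  (3) 1 > 0 ✓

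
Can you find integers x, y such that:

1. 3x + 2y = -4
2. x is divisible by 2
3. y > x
Yes

Take x = -2, y = 1. Substituting into each constraint:
  (1) 3(-2) + 2(1) = -4 ✓
  (2) -2 = 2 × -1, remainder 0 ✓
  (3) 1 > -2 ✓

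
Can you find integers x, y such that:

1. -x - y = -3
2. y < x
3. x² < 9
Yes

Take x = 2, y = 1. Substituting into each constraint:
  (1) (-2) + (-1) = -3 ✓
  (2) 1 < 2 ✓
  (3) x² = (2)² = 4, and 4 < 9 ✓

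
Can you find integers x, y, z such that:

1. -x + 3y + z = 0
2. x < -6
Yes

Take x = -9, y = -3, z = 0. Substituting into each constraint:
  (1) 9 + 3(-3) + 0 = 0 ✓
  (2) -9 < -6 ✓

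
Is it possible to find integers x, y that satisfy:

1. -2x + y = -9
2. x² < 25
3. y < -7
Yes

Take x = 0, y = -9. Substituting into each constraint:
  (1) -2(0) + (-9) = -9 ✓
  (2) x² = (0)² = 0, and 0 < 25 ✓
  (3) -9 < -7 ✓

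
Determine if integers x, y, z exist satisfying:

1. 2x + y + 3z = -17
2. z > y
Yes

Take x = -10, y = 0, z = 1. Substituting into each constraint:
  (1) 2(-10) + 0 + 3(1) = -17 ✓
  (2) 1 > 0 ✓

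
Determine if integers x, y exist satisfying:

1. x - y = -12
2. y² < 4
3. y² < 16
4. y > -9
Yes

Take x = -12, y = 0. Substituting into each constraint:
  (1) (-12) + 0 = -12 ✓
  (2) y² = (0)² = 0, and 0 < 4 ✓
  (3) y² = (0)² = 0, and 0 < 16 ✓
  (4) 0 > -9 ✓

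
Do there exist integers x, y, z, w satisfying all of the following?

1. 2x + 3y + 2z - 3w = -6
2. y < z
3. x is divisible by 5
Yes

Take x = 0, y = 2, z = 3, w = 6. Substituting into each constraint:
  (1) 2(0) + 3(2) + 2(3) - 3(6) = -6 ✓
  (2) 2 < 3 ✓
  (3) 0 = 5 × 0, remainder 0 ✓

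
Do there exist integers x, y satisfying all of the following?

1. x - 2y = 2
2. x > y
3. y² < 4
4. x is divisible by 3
Yes

Take x = 0, y = -1. Substituting into each constraint:
  (1) 0 - 2(-1) = 2 ✓
  (2) 0 > -1 ✓
  (3) y² = (-1)² = 1, and 1 < 4 ✓
  (4) 0 = 3 × 0, remainder 0 ✓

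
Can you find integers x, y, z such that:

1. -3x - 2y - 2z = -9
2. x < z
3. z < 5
Yes

Take x = -1, y = 6, z = 0. Substituting into each constraint:
  (1) -3(-1) - 2(6) - 2(0) = -9 ✓
  (2) -1 < 0 ✓
  (3) 0 < 5 ✓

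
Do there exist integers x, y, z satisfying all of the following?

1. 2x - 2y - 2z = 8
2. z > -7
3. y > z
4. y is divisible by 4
Yes

Take x = 3, y = 0, z = -1. Substituting into each constraint:
  (1) 2(3) - 2(0) - 2(-1) = 8 ✓
  (2) -1 > -7 ✓
  (3) 0 > -1 ✓
  (4) 0 = 4 × 0, remainder 0 ✓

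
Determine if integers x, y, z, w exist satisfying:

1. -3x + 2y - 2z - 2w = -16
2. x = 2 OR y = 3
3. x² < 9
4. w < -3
Yes

Take x = 2, y = 0, z = 9, w = -4. Substituting into each constraint:
  (1) -3(2) + 2(0) - 2(9) - 2(-4) = -16 ✓
  (2) x = 2, target 2 ✓ (first branch holds)
  (3) x² = (2)² = 4, and 4 < 9 ✓
  (4) -4 < -3 ✓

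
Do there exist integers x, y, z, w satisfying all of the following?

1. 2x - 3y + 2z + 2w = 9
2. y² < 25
Yes

Take x = 0, y = -3, z = 0, w = 0. Substituting into each constraint:
  (1) 2(0) - 3(-3) + 2(0) + 2(0) = 9 ✓
  (2) y² = (-3)² = 9, and 9 < 25 ✓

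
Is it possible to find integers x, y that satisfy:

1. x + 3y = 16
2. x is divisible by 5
Yes

Take x = 10, y = 2. Substituting into each constraint:
  (1) 10 + 3(2) = 16 ✓
  (2) 10 = 5 × 2, remainder 0 ✓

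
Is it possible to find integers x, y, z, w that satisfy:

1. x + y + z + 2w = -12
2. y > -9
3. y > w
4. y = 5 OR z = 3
Yes

Take x = -16, y = 1, z = 3, w = 0. Substituting into each constraint:
  (1) (-16) + 1 + 3 + 2(0) = -12 ✓
  (2) 1 > -9 ✓
  (3) 1 > 0 ✓
  (4) z = 3, target 3 ✓ (second branch holds)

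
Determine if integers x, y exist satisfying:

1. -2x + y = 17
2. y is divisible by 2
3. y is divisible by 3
No

A contradictory subset is {-2x + y = 17, y is divisible by 2}. No integer assignment can satisfy these jointly:

  - -2x + y = 17: is a linear equation tying the variables together
  - y is divisible by 2: restricts y to multiples of 2

Modular obstruction: writing y = 2y', every remaining term of the linear equation is divisible by 2, so the left side is ≡ 0 (mod 2); but the right side 17 ≡ 1 (mod 2). No integers can satisfy it.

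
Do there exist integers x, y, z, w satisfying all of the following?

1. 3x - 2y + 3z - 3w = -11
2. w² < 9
Yes

Take x = -3, y = 1, z = 0, w = 0. Substituting into each constraint:
  (1) 3(-3) - 2(1) + 3(0) - 3(0) = -11 ✓
  (2) w² = (0)² = 0, and 0 < 9 ✓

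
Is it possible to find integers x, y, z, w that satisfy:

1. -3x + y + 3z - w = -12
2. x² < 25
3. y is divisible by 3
Yes

Take x = 4, y = 0, z = 0, w = 0. Substituting into each constraint:
  (1) -3(4) + 0 + 3(0) + 0 = -12 ✓
  (2) x² = (4)² = 16, and 16 < 25 ✓
  (3) 0 = 3 × 0, remainder 0 ✓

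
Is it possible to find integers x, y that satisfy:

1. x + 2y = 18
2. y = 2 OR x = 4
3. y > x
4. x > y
No

A contradictory subset is {y > x, x > y}. No integer assignment can satisfy these jointly:

  - y > x: bounds one variable relative to another variable
  - x > y: bounds one variable relative to another variable

Direct contradiction: y > x and x > y cannot both hold.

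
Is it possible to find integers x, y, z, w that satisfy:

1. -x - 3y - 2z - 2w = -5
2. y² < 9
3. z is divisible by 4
Yes

Take x = 1, y = 0, z = 0, w = 2. Substituting into each constraint:
  (1) (-1) - 3(0) - 2(0) - 2(2) = -5 ✓
  (2) y² = (0)² = 0, and 0 < 9 ✓
  (3) 0 = 4 × 0, remainder 0 ✓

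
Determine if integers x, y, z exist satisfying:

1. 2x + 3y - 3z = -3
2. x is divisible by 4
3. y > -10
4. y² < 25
Yes

Take x = 0, y = 0, z = 1. Substituting into each constraint:
  (1) 2(0) + 3(0) - 3(1) = -3 ✓
  (2) 0 = 4 × 0, remainder 0 ✓
  (3) 0 > -10 ✓
  (4) y² = (0)² = 0, and 0 < 25 ✓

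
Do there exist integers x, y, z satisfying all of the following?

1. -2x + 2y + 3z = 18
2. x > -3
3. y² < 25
Yes

Take x = 0, y = 0, z = 6. Substituting into each constraint:
  (1) -2(0) + 2(0) + 3(6) = 18 ✓
  (2) 0 > -3 ✓
  (3) y² = (0)² = 0, and 0 < 25 ✓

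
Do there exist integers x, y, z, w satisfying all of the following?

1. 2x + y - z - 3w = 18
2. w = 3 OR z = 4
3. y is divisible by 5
Yes

Take x = -1, y = 0, z = 4, w = -8. Substituting into each constraint:
  (1) 2(-1) + 0 + (-4) - 3(-8) = 18 ✓
  (2) z = 4, target 4 ✓ (second branch holds)
  (3) 0 = 5 × 0, remainder 0 ✓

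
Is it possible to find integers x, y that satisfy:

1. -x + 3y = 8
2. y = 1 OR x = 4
Yes

Take x = -5, y = 1. Substituting into each constraint:
  (1) 5 + 3(1) = 8 ✓
  (2) y = 1, target 1 ✓ (first branch holds)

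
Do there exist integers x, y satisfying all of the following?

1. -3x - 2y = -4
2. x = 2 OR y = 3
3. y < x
Yes

Take x = 2, y = -1. Substituting into each constraint:
  (1) -3(2) - 2(-1) = -4 ✓
  (2) x = 2, target 2 ✓ (first branch holds)
  (3) -1 < 2 ✓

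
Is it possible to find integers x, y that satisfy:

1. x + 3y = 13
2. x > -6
Yes

Take x = 1, y = 4. Substituting into each constraint:
  (1) 1 + 3(4) = 13 ✓
  (2) 1 > -6 ✓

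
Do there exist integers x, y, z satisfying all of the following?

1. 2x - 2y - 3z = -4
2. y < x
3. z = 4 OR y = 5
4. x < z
Yes

Take x = 3, y = -1, z = 4. Substituting into each constraint:
  (1) 2(3) - 2(-1) - 3(4) = -4 ✓
  (2) -1 < 3 ✓
  (3) z = 4, target 4 ✓ (first branch holds)
  (4) 3 < 4 ✓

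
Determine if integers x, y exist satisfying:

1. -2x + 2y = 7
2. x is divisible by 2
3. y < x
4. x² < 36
No

Even the single constraint (-2x + 2y = 7) is infeasible over the integers.

  - -2x + 2y = 7: every term on the left is divisible by 2, so the LHS ≡ 0 (mod 2), but the RHS 7 is not — no integer solution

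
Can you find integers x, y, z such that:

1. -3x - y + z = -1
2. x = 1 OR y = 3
Yes

Take x = 0, y = 3, z = 2. Substituting into each constraint:
  (1) -3(0) + (-3) + 2 = -1 ✓
  (2) y = 3, target 3 ✓ (second branch holds)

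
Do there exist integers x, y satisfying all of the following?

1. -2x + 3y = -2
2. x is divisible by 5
Yes

Take x = 10, y = 6. Substituting into each constraint:
  (1) -2(10) + 3(6) = -2 ✓
  (2) 10 = 5 × 2, remainder 0 ✓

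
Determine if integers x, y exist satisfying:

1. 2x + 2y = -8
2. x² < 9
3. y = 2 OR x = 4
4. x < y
No

The full constraint system is jointly infeasible over the integers. Each constraint and what it forces:

  - 2x + 2y = -8: is a linear equation tying the variables together
  - x² < 9: restricts x to |x| ≤ 2
  - y = 2 OR x = 4: forces a choice: either y = 2 or x = 4
  - x < y: bounds one variable relative to another variable

Split on the disjunction (y = 2 OR x = 4):
  • If y = 2: the equation forces x = -6, but x² < 9 requires |x| ≤ 2.
  • If x = 4: this contradicts x² < 9, which requires |x| ≤ 2.
Both branches are infeasible, so the system has no integer solution.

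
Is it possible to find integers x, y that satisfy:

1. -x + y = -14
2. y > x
No

The full constraint system is jointly infeasible over the integers. Each constraint and what it forces:

  - -x + y = -14: is a linear equation tying the variables together
  - y > x: bounds one variable relative to another variable

From the equation, x − y = 14, i.e. y − x = -14; but y > x requires y − x ≥ 1. Contradiction.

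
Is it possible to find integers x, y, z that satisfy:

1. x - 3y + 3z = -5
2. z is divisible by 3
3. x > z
Yes

Take x = 1, y = 2, z = 0. Substituting into each constraint:
  (1) 1 - 3(2) + 3(0) = -5 ✓
  (2) 0 = 3 × 0, remainder 0 ✓
  (3) 1 > 0 ✓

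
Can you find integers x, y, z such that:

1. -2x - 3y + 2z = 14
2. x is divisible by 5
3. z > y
Yes

Take x = -10, y = 8, z = 9. Substituting into each constraint:
  (1) -2(-10) - 3(8) + 2(9) = 14 ✓
  (2) -10 = 5 × -2, remainder 0 ✓
  (3) 9 > 8 ✓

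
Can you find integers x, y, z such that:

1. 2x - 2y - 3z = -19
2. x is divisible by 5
Yes

Take x = 0, y = 8, z = 1. Substituting into each constraint:
  (1) 2(0) - 2(8) - 3(1) = -19 ✓
  (2) 0 = 5 × 0, remainder 0 ✓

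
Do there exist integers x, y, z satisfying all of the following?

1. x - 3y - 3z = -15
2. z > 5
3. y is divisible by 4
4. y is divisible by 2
Yes

Take x = 3, y = 0, z = 6. Substituting into each constraint:
  (1) 3 - 3(0) - 3(6) = -15 ✓
  (2) 6 > 5 ✓
  (3) 0 = 4 × 0, remainder 0 ✓
  (4) 0 = 2 × 0, remainder 0 ✓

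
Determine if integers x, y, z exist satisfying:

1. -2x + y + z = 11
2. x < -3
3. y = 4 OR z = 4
Yes

Take x = -4, y = -1, z = 4. Substituting into each constraint:
  (1) -2(-4) + (-1) + 4 = 11 ✓
  (2) -4 < -3 ✓
  (3) z = 4, target 4 ✓ (second branch holds)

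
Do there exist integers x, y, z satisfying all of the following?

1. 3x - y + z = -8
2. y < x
Yes

Take x = 0, y = -1, z = -9. Substituting into each constraint:
  (1) 3(0) + 1 + (-9) = -8 ✓
  (2) -1 < 0 ✓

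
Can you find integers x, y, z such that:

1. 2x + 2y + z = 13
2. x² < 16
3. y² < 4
Yes

Take x = 0, y = -1, z = 15. Substituting into each constraint:
  (1) 2(0) + 2(-1) + 15 = 13 ✓
  (2) x² = (0)² = 0, and 0 < 16 ✓
  (3) y² = (-1)² = 1, and 1 < 4 ✓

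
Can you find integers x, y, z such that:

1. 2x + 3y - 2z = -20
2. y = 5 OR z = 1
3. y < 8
Yes

Take x = -18, y = 6, z = 1. Substituting into each constraint:
  (1) 2(-18) + 3(6) - 2(1) = -20 ✓
  (2) z = 1, target 1 ✓ (second branch holds)
  (3) 6 < 8 ✓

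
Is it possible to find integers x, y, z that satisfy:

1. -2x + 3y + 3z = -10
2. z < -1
Yes

Take x = 2, y = 0, z = -2. Substituting into each constraint:
  (1) -2(2) + 3(0) + 3(-2) = -10 ✓
  (2) -2 < -1 ✓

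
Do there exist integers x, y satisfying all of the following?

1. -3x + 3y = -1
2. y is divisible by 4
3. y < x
No

Even the single constraint (-3x + 3y = -1) is infeasible over the integers.

  - -3x + 3y = -1: every term on the left is divisible by 3, so the LHS ≡ 0 (mod 3), but the RHS -1 is not — no integer solution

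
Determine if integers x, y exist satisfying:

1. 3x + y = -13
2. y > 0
Yes

Take x = -5, y = 2. Substituting into each constraint:
  (1) 3(-5) + 2 = -13 ✓
  (2) 2 > 0 ✓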